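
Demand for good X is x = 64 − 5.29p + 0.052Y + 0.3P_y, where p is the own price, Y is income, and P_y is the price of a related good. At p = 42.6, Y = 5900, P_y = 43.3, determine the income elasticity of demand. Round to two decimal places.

First evaluate x: 64 − 5.29(42.6) + 0.052(5900) + 0.3(43.3) = 64 − 225.354 + 306.8 + 12.99 = 158.436.
∂x/∂Y = +0.052, so E_I = 0.052·(5900/158.436) ≈ 1.94.
E_I > 1: normal good (luxury).

1.94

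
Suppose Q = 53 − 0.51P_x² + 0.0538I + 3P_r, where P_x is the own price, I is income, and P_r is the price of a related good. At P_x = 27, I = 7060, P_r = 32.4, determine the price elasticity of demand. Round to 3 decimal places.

-4.699

First evaluate Q: 53 − 0.51(27)² + 0.0538(7060) + 3(32.4) = 53 − 371.79 + 379.828 + 97.2 = 158.238.
∂Q/∂P_x = −2·0.51·P_x = -27.54, so E_p = -27.54·(27/158.238) ≈ -4.699.
|E_p| > 1: demand is elastic.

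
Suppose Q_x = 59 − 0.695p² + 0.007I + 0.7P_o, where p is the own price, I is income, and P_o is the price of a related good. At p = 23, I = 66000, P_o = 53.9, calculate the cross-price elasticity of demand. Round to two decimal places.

Substituting, Q_x = 59 − 0.695(23)² + 0.007(66000) + 0.7(53.9) = 59 − 367.655 + 462 + 37.73 = 191.075.
∂Q_x/∂P_o = +0.7, so E_xy = 0.7·(53.9/191.075) ≈ 0.20.
E_xy > 0: the goods are substitutes.

0.20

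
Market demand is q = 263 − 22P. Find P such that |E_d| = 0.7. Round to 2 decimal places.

4.92

Set −bP/(a − bP) = −0.7 ⇒ bP = 0.7(a − bP) ⇒ bP(1+0.7) = 0.7·a.
P = 0.7·263/(22·1.7) ≈ 4.92.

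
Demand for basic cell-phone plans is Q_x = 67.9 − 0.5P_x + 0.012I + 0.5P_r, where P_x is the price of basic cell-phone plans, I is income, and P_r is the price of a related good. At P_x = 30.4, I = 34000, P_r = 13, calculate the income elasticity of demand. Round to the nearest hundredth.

Q_x = 67.9 − 0.5(30.4) + 0.012(34000) + 0.5(13) = 67.9 − 15.2 + 408 + 6.5 = 467.2.
∂Q_x/∂I = +0.012, so E_I = 0.012·(34000/467.2) ≈ 0.87.
E_I ∈ (0,1): normal good (necessity).

0.87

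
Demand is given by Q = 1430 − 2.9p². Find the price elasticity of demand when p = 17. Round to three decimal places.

At p = 17, Q = 591.9.
dQ/dp = −2·2.9·p = −98.6.
Point elasticity E = (dQ/dp)·(p/Q) = -98.6 × 17/591.9 ≈ -2.832.
|E| > 1, so demand is elastic at this price.

-2.832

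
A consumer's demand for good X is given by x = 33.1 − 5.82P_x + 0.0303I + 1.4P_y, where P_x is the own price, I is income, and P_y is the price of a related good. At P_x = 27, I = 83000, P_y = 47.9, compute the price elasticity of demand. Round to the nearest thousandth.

Evaluating quantity at (P_x, I, P_y) gives x = 33.1 − 5.82(27) + 0.0303(83000) + 1.4(47.9) = 33.1 − 157.14 + 2514.9 + 67.06 = 2457.92.
∂x/∂P_x = −5.82, so E_p = (−5.82)·(27/2457.92) ≈ -0.064.
|E_p| < 1: demand is inelastic.

-0.064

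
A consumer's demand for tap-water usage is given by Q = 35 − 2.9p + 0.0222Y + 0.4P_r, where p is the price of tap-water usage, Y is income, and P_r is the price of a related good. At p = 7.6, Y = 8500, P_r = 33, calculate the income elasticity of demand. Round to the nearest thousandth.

First evaluate Q: 35 − 2.9(7.6) + 0.0222(8500) + 0.4(33) = 35 − 22.04 + 188.7 + 13.2 = 214.86.
∂Q/∂Y = +0.0222, so E_I = 0.0222·(8500/214.86) ≈ 0.878.
E_I ∈ (0,1): normal good (necessity).

0.878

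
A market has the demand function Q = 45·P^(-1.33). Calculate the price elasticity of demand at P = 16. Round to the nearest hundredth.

For a Cobb–Douglas (constant-elasticity) form Q = A·P^α·…, the elasticity with respect to P equals the exponent α at every point.
Here the exponent on P is -1.33, so the price elasticity of demand is -1.33.

-1.33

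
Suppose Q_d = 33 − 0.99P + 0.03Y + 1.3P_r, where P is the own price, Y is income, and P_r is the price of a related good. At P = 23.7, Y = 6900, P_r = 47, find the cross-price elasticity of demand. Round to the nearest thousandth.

0.220

Evaluating quantity at (P, Y, P_r) gives Q_d = 33 − 0.99(23.7) + 0.03(6900) + 1.3(47) = 33 − 23.463 + 207 + 61.1 = 277.637.
∂Q_d/∂P_r = +1.3, so E_xy = 1.3·(47/277.637) ≈ 0.220.
E_xy > 0: the goods are substitutes.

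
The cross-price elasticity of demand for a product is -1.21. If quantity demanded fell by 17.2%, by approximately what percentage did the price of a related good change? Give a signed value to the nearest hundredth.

14.21

%ΔQ ≈ E × %ΔP_y ⇒ %ΔP_y = %ΔQ / E = (-17.2%)/(-1.21) ≈ 14.21%.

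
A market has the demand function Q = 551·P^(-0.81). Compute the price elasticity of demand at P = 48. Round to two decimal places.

-0.81

For a Cobb–Douglas (constant-elasticity) form Q = A·P^α·…, the elasticity with respect to P equals the exponent α at every point.
Here the exponent on P is -0.81, so the price elasticity of demand is -0.81.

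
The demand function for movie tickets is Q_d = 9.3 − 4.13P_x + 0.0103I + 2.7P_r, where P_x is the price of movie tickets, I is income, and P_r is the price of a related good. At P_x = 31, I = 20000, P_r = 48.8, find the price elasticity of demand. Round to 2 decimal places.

Substituting, Q_d = 9.3 − 4.13(31) + 0.0103(20000) + 2.7(48.8) = 9.3 − 128.03 + 206 + 131.76 = 219.03.
∂Q_d/∂P_x = −4.13, so E_p = (−4.13)·(31/219.03) ≈ -0.58.
|E_p| < 1: demand is inelastic.

-0.58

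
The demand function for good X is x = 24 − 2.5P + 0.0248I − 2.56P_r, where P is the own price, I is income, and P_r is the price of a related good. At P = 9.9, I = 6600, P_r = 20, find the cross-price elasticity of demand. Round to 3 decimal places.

Evaluating quantity at (P, I, P_r) gives x = 24 − 2.5(9.9) + 0.0248(6600) − 2.56(20) = 24 − 24.75 + 163.68 − 51.2 = 111.73.
∂x/∂P_r = −2.56, so E_xy = -2.56·(20/111.73) ≈ -0.458.
E_xy < 0: the goods are complements.

-0.458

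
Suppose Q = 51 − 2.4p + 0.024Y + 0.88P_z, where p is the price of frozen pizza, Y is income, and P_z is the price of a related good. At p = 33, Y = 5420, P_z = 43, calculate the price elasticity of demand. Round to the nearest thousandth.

Substituting, Q = 51 − 2.4(33) + 0.024(5420) + 0.88(43) = 51 − 79.2 + 130.08 + 37.84 = 139.72.
∂Q/∂p = −2.4, so E_p = (−2.4)·(33/139.72) ≈ -0.567.
|E_p| < 1: demand is inelastic.

-0.567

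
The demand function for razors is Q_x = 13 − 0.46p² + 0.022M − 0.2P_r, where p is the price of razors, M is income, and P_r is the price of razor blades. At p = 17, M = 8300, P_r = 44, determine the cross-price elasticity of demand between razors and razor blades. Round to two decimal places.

-0.16

First evaluate Q_x: 13 − 0.46(17)² + 0.022(8300) − 0.2(44) = 13 − 132.94 + 182.6 − 8.8 = 53.86.
∂Q_x/∂P_r = −0.2, so E_xy = -0.2·(44/53.86) ≈ -0.16.
E_xy < 0: the goods are complements.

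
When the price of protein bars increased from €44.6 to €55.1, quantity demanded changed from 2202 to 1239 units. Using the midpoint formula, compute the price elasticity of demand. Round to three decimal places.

-2.657

%ΔQ = (1239 − 2202)/[(2202 + 1239)/2] = -963/1720.5 ≈ -0.5597.
%ΔP = (55.1 − 44.6)/[(44.6 + 55.1)/2] = 10.5/49.85 ≈ 0.2106.
Arc elasticity E = %ΔQ/%ΔP ≈ -0.5597/0.2106 ≈ -2.657.
|E| > 1: demand is elastic over this range.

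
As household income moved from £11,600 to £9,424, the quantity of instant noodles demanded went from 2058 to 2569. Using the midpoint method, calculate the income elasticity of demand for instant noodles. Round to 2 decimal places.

-1.07

%ΔQ = (2569 − 2058)/[(2058+2569)/2] = 511/2313.5 ≈ 0.2209.
%ΔI = (9,424 − 11,600)/[(11,600+9,424)/2] = -2176/10512 ≈ -0.2070.
E_I = %ΔQ/%ΔI ≈ -1.07.
E_I < 0: inferior good.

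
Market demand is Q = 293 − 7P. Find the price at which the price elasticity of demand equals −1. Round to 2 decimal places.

For linear demand Q = a − bP, E = −bP/(a − bP). |E| = 1 ⇒ bP = a − bP ⇒ P = a/(2b).
P = 293/(2·7) ≈ 20.93.

20.93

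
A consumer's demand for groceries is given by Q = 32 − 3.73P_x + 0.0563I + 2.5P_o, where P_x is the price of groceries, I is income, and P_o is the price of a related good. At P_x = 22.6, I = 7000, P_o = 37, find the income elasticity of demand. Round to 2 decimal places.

0.91

Substituting, Q = 32 − 3.73(22.6) + 0.0563(7000) + 2.5(37) = 32 − 84.298 + 394.1 + 92.5 = 434.302.
∂Q/∂I = +0.0563, so E_I = 0.0563·(7000/434.302) ≈ 0.91.
E_I ∈ (0,1): normal good (necessity).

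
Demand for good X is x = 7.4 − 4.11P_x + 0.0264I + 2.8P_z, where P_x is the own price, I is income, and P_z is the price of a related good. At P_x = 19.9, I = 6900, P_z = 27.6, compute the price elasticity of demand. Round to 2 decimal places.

x = 7.4 − 4.11(19.9) + 0.0264(6900) + 2.8(27.6) = 7.4 − 81.789 + 182.16 + 77.28 = 185.051.
∂x/∂P_x = −4.11, so E_p = (−4.11)·(19.9/185.051) ≈ -0.44.
|E_p| < 1: demand is inelastic.

-0.44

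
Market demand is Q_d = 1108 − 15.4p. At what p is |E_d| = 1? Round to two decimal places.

35.97

For linear demand Q_d = a − bp, E = −bp/(a − bp). |E| = 1 ⇒ bp = a − bp ⇒ p = a/(2b).
p = 1108/(2·15.4) ≈ 35.97.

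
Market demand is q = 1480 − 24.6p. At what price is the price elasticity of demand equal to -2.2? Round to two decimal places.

Set −bp/(a − bp) = −2.2 ⇒ bp = 2.2(a − bp) ⇒ bp(1+2.2) = 2.2·a.
p = 2.2·1480/(24.6·3.2) ≈ 41.36.

41.36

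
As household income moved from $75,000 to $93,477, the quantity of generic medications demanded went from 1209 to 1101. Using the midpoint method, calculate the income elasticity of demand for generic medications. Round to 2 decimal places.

-0.43

%ΔQ = (1101 − 1209)/[(1209+1101)/2] = -108/1155 ≈ -0.0935.
%ΔM = (93,477 − 75,000)/[(75,000+93,477)/2] = 18477/84238.5 ≈ 0.2193.
E_I = %ΔQ/%ΔM ≈ -0.43.
E_I < 0: inferior good.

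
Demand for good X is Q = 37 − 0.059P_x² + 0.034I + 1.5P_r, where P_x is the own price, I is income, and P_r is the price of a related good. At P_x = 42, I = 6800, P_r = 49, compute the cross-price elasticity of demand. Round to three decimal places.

First evaluate Q: 37 − 0.059(42)² + 0.034(6800) + 1.5(49) = 37 − 104.076 + 231.2 + 73.5 = 237.624.
∂Q/∂P_r = +1.5, so E_xy = 1.5·(49/237.624) ≈ 0.309.
E_xy > 0: the goods are substitutes.

0.309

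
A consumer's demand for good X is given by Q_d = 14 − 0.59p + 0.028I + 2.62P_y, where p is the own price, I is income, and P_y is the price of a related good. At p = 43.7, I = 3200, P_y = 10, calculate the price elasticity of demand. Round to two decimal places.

First evaluate Q_d: 14 − 0.59(43.7) + 0.028(3200) + 2.62(10) = 14 − 25.783 + 89.6 + 26.2 = 104.017.
∂Q_d/∂p = −0.59, so E_p = (−0.59)·(43.7/104.017) ≈ -0.25.
|E_p| < 1: demand is inelastic.

-0.25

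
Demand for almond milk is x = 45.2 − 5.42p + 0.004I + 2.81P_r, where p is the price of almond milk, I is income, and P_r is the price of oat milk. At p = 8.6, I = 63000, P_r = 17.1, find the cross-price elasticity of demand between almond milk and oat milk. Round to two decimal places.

0.16

Substituting, x = 45.2 − 5.42(8.6) + 0.004(63000) + 2.81(17.1) = 45.2 − 46.612 + 252 + 48.051 = 298.639.
∂x/∂P_r = +2.81, so E_xy = 2.81·(17.1/298.639) ≈ 0.16.
E_xy > 0: the goods are substitutes.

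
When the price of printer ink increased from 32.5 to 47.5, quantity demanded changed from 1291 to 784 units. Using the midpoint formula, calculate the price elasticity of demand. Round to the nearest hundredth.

-1.30

%Δq = (784 − 1291)/[(1291 + 784)/2] = -507/1037.5 ≈ -0.4887.
%Δp = (47.5 − 32.5)/[(32.5 + 47.5)/2] = 15/40 ≈ 0.3750.
Arc elasticity E = %Δq/%Δp ≈ -0.4887/0.3750 ≈ -1.30.
|E| > 1: demand is elastic over this range.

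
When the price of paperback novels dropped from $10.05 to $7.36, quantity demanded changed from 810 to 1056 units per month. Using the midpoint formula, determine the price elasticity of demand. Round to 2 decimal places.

%Δq = (1056 − 810)/[(810 + 1056)/2] = 246/933 ≈ 0.2637.
%ΔP = (7.36 − 10.05)/[(10.05 + 7.36)/2] = -2.69/8.705 ≈ -0.3090.
Arc elasticity E = %Δq/%ΔP ≈ 0.2637/-0.3090 ≈ -0.85.
|E| < 1: demand is inelastic over this range.

-0.85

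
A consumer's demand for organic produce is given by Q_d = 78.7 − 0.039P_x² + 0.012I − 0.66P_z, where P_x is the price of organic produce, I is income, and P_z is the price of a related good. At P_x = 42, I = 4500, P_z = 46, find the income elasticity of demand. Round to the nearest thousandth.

Evaluating quantity at (P_x, I, P_z) gives Q_d = 78.7 − 0.039(42)² + 0.012(4500) − 0.66(46) = 78.7 − 68.796 + 54 − 30.36 = 33.544.
∂Q_d/∂I = +0.012, so E_I = 0.012·(4500/33.544) ≈ 1.610.
E_I > 1: normal good (luxury).

1.610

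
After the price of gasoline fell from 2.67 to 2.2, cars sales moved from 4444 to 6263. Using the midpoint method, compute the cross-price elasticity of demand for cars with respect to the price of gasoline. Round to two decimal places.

-1.76

%ΔQ_x = (6263 − 4444)/[(4444+6263)/2] = 1819/5353.5 ≈ 0.3398.
%ΔP_y = (2.2 − 2.67)/[(2.67+2.2)/2] ≈ -0.1930.
E_xy = 0.3398/-0.1930 ≈ -1.76.
E_xy < 0, so cars and gasoline are complements.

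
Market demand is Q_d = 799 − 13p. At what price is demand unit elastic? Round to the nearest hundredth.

30.73

For linear demand Q_d = a − bp, E = −bp/(a − bp). |E| = 1 ⇒ bp = a − bp ⇒ p = a/(2b).
p = 799/(2·13) ≈ 30.73.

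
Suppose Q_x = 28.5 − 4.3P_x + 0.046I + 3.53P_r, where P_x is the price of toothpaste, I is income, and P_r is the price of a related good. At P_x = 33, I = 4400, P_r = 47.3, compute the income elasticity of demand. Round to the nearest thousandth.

Q_x = 28.5 − 4.3(33) + 0.046(4400) + 3.53(47.3) = 28.5 − 141.9 + 202.4 + 166.969 = 255.969.
∂Q_x/∂I = +0.046, so E_I = 0.046·(4400/255.969) ≈ 0.791.
E_I ∈ (0,1): normal good (necessity).

0.791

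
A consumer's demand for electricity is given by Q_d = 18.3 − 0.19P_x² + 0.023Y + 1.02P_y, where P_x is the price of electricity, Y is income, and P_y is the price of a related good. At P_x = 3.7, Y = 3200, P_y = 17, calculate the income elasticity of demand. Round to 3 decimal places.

Evaluating quantity at (P_x, Y, P_y) gives Q_d = 18.3 − 0.19(3.7)² + 0.023(3200) + 1.02(17) = 18.3 − 2.6011 + 73.6 + 17.34 = 106.6389.
∂Q_d/∂Y = +0.023, so E_I = 0.023·(3200/106.6389) ≈ 0.690.
E_I ∈ (0,1): normal good (necessity).

0.690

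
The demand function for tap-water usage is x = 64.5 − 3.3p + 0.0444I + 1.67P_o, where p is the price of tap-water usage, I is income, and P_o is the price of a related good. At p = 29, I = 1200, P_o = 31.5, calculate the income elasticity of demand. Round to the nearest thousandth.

0.713

Substituting, x = 64.5 − 3.3(29) + 0.0444(1200) + 1.67(31.5) = 64.5 − 95.7 + 53.28 + 52.605 = 74.685.
∂x/∂I = +0.0444, so E_I = 0.0444·(1200/74.685) ≈ 0.713.
E_I ∈ (0,1): normal good (necessity).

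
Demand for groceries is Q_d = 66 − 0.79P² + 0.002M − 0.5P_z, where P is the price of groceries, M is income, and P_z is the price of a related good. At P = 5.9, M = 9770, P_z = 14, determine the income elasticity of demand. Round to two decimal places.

0.38

At the given point, Q_d = 66 − 0.79(5.9)² + 0.002(9770) − 0.5(14) = 66 − 27.4999 + 19.54 − 7 = 51.0401.
∂Q_d/∂M = +0.002, so E_I = 0.002·(9770/51.0401) ≈ 0.38.
E_I ∈ (0,1): normal good (necessity).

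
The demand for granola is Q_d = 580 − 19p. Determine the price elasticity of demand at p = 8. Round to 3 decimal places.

-0.355

At p = 8, Q_d = 428.
dQ_d/dp = −19.
Point elasticity E = (dQ_d/dp)·(p/Q_d) = -19 × 8/428 ≈ -0.355.
|E| < 1, so demand is inelastic at this price.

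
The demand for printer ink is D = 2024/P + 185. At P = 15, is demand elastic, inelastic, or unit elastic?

At P = 15, D = 319.9333.
dD/dP = −2024/P² = −8.9956.
Point elasticity E = (dD/dP)·(P/D) = -8.9956 × 15/319.9333 ≈ -0.422.
|E| ≈ 0.422 < 1, so demand is inelastic.

inelastic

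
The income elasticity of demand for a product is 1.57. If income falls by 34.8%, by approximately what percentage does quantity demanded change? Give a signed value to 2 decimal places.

%ΔQ ≈ E × %ΔI = (1.57) × (-34.8%) ≈ -54.64%.

-54.64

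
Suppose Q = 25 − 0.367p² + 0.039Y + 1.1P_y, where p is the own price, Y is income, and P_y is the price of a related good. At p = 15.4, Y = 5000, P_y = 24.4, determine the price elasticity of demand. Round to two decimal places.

-1.09

Evaluating quantity at (p, Y, P_y) gives Q = 25 − 0.367(15.4)² + 0.039(5000) + 1.1(24.4) = 25 − 87.0377 + 195 + 26.84 = 159.8023.
∂Q/∂p = −2·0.367·p = -11.3036, so E_p = -11.3036·(15.4/159.8023) ≈ -1.09.
|E_p| > 1: demand is elastic.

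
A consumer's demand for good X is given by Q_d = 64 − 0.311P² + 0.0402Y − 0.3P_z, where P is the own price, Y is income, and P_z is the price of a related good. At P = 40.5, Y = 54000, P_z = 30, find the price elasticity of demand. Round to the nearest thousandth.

-0.595

Q_d = 64 − 0.311(40.5)² + 0.0402(54000) − 0.3(30) = 64 − 510.1178 + 2170.8 − 9 = 1715.6823.
∂Q_d/∂P = −2·0.311·P = -25.191, so E_p = -25.191·(40.5/1715.6823) ≈ -0.595.
|E_p| < 1: demand is inelastic.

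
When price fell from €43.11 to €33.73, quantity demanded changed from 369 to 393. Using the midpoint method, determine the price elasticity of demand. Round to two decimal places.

-0.26

%ΔQ = (393 − 369)/[(369 + 393)/2] = 24/381 ≈ 0.0630.
%ΔP = (33.73 − 43.11)/[(43.11 + 33.73)/2] = -9.38/38.42 ≈ -0.2441.
Arc elasticity E = %ΔQ/%ΔP ≈ 0.0630/-0.2441 ≈ -0.26.
|E| < 1: demand is inelastic over this range.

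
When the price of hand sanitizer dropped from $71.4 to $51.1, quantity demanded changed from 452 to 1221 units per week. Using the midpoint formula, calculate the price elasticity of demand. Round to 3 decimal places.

-2.774

%Δq = (1221 − 452)/[(452 + 1221)/2] = 769/836.5 ≈ 0.9193.
%Δp = (51.1 − 71.4)/[(71.4 + 51.1)/2] = -20.3/61.25 ≈ -0.3314.
Arc elasticity E = %Δq/%Δp ≈ 0.9193/-0.3314 ≈ -2.774.
|E| > 1: demand is elastic over this range.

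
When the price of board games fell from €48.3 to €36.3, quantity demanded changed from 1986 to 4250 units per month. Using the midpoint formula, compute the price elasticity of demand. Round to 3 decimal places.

%ΔQ = (4250 − 1986)/[(1986 + 4250)/2] = 2264/3118 ≈ 0.7261.
%Δp = (36.3 − 48.3)/[(48.3 + 36.3)/2] = -12/42.3 ≈ -0.2837.
Arc elasticity E = %ΔQ/%Δp ≈ 0.7261/-0.2837 ≈ -2.560.
|E| > 1: demand is elastic over this range.

-2.560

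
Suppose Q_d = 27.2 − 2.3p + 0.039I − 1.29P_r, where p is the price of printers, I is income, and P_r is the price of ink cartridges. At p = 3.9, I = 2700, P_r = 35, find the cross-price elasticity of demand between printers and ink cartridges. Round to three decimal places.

First evaluate Q_d: 27.2 − 2.3(3.9) + 0.039(2700) − 1.29(35) = 27.2 − 8.97 + 105.3 − 45.15 = 78.38.
∂Q_d/∂P_r = −1.29, so E_xy = -1.29·(35/78.38) ≈ -0.576.
E_xy < 0: the goods are complements.

-0.576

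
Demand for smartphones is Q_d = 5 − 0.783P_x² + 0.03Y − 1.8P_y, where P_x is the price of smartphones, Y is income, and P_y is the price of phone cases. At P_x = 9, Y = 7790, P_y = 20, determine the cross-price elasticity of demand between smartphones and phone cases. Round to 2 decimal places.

First evaluate Q_d: 5 − 0.783(9)² + 0.03(7790) − 1.8(20) = 5 − 63.423 + 233.7 − 36 = 139.277.
∂Q_d/∂P_y = −1.8, so E_xy = -1.8·(20/139.277) ≈ -0.26.
E_xy < 0: the goods are complements.

-0.26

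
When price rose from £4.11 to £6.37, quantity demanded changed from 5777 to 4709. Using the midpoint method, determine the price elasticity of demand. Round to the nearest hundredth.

%ΔQ = (4709 − 5777)/[(5777 + 4709)/2] = -1068/5243 ≈ -0.2037.
%ΔP = (6.37 − 4.11)/[(4.11 + 6.37)/2] = 2.26/5.24 ≈ 0.4313.
Arc elasticity E = %ΔQ/%ΔP ≈ -0.2037/0.4313 ≈ -0.47.
|E| < 1: demand is inelastic over this range.

-0.47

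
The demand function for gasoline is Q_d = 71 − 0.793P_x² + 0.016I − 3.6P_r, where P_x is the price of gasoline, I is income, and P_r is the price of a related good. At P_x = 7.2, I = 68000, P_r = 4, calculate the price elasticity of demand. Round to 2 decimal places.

First evaluate Q_d: 71 − 0.793(7.2)² + 0.016(68000) − 3.6(4) = 71 − 41.1091 + 1088 − 14.4 = 1103.4909.
∂Q_d/∂P_x = −2·0.793·P_x = -11.4192, so E_p = -11.4192·(7.2/1103.4909) ≈ -0.07.
|E_p| < 1: demand is inelastic.

-0.07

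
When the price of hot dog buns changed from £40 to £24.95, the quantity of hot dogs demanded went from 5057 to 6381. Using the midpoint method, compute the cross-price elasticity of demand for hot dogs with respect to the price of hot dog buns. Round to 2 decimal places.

-0.50

%ΔQ_x = (6381 − 5057)/[(5057+6381)/2] = 1324/5719 ≈ 0.2315.
%ΔP_y = (24.95 − 40)/[(40+24.95)/2] ≈ -0.4634.
E_xy = 0.2315/-0.4634 ≈ -0.50.
E_xy < 0, so hot dogs and hot dog buns are complements.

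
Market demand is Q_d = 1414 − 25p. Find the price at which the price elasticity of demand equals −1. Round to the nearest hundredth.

28.28

For linear demand Q_d = a − bp, E = −bp/(a − bp). |E| = 1 ⇒ bp = a − bp ⇒ p = a/(2b).
p = 1414/(2·25) = 28.28.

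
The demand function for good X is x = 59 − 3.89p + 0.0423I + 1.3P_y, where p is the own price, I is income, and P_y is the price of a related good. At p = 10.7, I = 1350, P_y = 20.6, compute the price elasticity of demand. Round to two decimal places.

-0.41

Substituting, x = 59 − 3.89(10.7) + 0.0423(1350) + 1.3(20.6) = 59 − 41.623 + 57.105 + 26.78 = 101.262.
∂x/∂p = −3.89, so E_p = (−3.89)·(10.7/101.262) ≈ -0.41.
|E_p| < 1: demand is inelastic.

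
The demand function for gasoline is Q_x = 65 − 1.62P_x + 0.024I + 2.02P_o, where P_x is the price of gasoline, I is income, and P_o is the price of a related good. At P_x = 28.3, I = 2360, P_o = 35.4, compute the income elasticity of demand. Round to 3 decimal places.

0.385

At the given point, Q_x = 65 − 1.62(28.3) + 0.024(2360) + 2.02(35.4) = 65 − 45.846 + 56.64 + 71.508 = 147.302.
∂Q_x/∂I = +0.024, so E_I = 0.024·(2360/147.302) ≈ 0.385.
E_I ∈ (0,1): normal good (necessity).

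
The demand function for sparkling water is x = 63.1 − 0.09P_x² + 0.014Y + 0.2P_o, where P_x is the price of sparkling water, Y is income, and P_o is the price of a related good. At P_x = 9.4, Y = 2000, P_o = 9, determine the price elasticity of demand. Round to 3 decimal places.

-0.187

At the given point, x = 63.1 − 0.09(9.4)² + 0.014(2000) + 0.2(9) = 63.1 − 7.9524 + 28 + 1.8 = 84.9476.
∂x/∂P_x = −2·0.09·P_x = -1.692, so E_p = -1.692·(9.4/84.9476) ≈ -0.187.
|E_p| < 1: demand is inelastic.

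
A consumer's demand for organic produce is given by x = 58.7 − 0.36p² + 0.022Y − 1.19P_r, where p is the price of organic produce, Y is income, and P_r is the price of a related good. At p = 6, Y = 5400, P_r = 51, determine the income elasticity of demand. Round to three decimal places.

1.144

Substituting, x = 58.7 − 0.36(6)² + 0.022(5400) − 1.19(51) = 58.7 − 12.96 + 118.8 − 60.69 = 103.85.
∂x/∂Y = +0.022, so E_I = 0.022·(5400/103.85) ≈ 1.144.
E_I > 1: normal good (luxury).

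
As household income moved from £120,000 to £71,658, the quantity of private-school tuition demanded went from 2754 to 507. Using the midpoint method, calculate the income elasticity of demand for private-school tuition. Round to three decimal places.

%ΔQ = (507 − 2754)/[(2754+507)/2] = -2247/1630.5 ≈ -1.3781.
%ΔY = (71,658 − 120,000)/[(120,000+71,658)/2] = -48342/95829 ≈ -0.5045.
E_I = %ΔQ/%ΔY ≈ 2.732.
E_I > 1: normal good (luxury).

2.732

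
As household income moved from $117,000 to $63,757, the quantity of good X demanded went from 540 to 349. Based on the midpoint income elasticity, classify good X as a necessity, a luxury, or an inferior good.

necessity

%ΔQ = (349 − 540)/[(540+349)/2] = -191/444.5 ≈ -0.4297.
%ΔY = (63,757 − 117,000)/[(117,000+63,757)/2] = -53243/90378.5 ≈ -0.5891.
E_I = %ΔQ/%ΔY ≈ 0.729.
E_I ∈ (0,1): normal good (necessity).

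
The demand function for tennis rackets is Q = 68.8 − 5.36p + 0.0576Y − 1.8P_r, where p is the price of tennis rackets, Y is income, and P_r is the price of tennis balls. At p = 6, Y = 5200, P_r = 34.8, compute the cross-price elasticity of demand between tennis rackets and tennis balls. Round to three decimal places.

Q = 68.8 − 5.36(6) + 0.0576(5200) − 1.8(34.8) = 68.8 − 32.16 + 299.52 − 62.64 = 273.52.
∂Q/∂P_r = −1.8, so E_xy = -1.8·(34.8/273.52) ≈ -0.229.
E_xy < 0: the goods are complements.

-0.229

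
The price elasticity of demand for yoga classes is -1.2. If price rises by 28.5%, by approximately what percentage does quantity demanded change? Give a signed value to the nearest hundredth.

%ΔQ ≈ E × %ΔP = (-1.2) × (28.5%) = -34.20%.

-34.20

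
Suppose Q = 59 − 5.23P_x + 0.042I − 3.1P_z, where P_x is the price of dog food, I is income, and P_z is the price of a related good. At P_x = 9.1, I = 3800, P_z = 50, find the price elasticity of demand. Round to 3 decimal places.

-2.973

Substituting, Q = 59 − 5.23(9.1) + 0.042(3800) − 3.1(50) = 59 − 47.593 + 159.6 − 155 = 16.007.
∂Q/∂P_x = −5.23, so E_p = (−5.23)·(9.1/16.007) ≈ -2.973.
|E_p| > 1: demand is elastic.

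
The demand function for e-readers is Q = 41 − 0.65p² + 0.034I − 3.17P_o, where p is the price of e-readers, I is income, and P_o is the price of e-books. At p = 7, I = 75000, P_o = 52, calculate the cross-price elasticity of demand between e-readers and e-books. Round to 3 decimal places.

At the given point, Q = 41 − 0.65(7)² + 0.034(75000) − 3.17(52) = 41 − 31.85 + 2550 − 164.84 = 2394.31.
∂Q/∂P_o = −3.17, so E_xy = -3.17·(52/2394.31) ≈ -0.069.
E_xy < 0: the goods are complements.

-0.069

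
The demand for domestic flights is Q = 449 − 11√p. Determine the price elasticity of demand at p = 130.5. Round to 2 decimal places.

At p = 130.5, Q = 323.3397.
dQ/dp = −11/(2√p) = −11/(2·11.4237).
Point elasticity E = (dQ/dp)·(p/Q) = -0.4815 × 130.5/323.3397 ≈ -0.19.
|E| < 1, so demand is inelastic at this price.

-0.19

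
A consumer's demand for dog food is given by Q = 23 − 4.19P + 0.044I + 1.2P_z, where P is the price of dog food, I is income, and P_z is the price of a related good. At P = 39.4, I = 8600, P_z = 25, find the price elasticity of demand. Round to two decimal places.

First evaluate Q: 23 − 4.19(39.4) + 0.044(8600) + 1.2(25) = 23 − 165.086 + 378.4 + 30 = 266.314.
∂Q/∂P = −4.19, so E_p = (−4.19)·(39.4/266.314) ≈ -0.62.
|E_p| < 1: demand is inelastic.

-0.62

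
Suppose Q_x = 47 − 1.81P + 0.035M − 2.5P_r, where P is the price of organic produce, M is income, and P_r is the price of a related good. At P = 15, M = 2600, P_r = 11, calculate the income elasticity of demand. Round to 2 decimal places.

First evaluate Q_x: 47 − 1.81(15) + 0.035(2600) − 2.5(11) = 47 − 27.15 + 91 − 27.5 = 83.35.
∂Q_x/∂M = +0.035, so E_I = 0.035·(2600/83.35) ≈ 1.09.
E_I > 1: normal good (luxury).

1.09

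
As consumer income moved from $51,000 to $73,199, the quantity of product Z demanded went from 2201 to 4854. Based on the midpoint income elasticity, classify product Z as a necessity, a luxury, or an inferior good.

%ΔQ = (4854 − 2201)/[(2201+4854)/2] = 2653/3527.5 ≈ 0.7521.
%ΔI = (73,199 − 51,000)/[(51,000+73,199)/2] = 22199/62099.5 ≈ 0.3575.
E_I = %ΔQ/%ΔI ≈ 2.104.
E_I > 1: normal good (luxury).

luxury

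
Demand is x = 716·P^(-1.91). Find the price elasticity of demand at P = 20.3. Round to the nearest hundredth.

For a Cobb–Douglas (constant-elasticity) form x = A·P^α·…, the elasticity with respect to P equals the exponent α at every point.
Here the exponent on P is -1.91, so the price elasticity of demand is -1.91.

-1.91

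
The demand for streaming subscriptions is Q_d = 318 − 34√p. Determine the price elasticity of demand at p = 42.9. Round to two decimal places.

At p = 42.9, Q_d = 95.3065.
dQ_d/dp = −34/(2√p) = −34/(2·6.5498).
Point elasticity E = (dQ_d/dp)·(p/Q_d) = -2.5955 × 42.9/95.3065 ≈ -1.17.
|E| > 1, so demand is elastic at this price.

-1.17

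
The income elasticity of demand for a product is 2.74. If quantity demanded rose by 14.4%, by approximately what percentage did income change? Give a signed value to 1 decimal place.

5.3

%ΔQ ≈ E × %ΔI ⇒ %ΔI = %ΔQ / E = (14.4%)/(2.74) ≈ 5.3%.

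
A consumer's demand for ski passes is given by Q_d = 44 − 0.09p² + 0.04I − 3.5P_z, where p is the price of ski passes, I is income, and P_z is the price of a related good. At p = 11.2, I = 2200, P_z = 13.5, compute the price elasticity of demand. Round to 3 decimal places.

First evaluate Q_d: 44 − 0.09(11.2)² + 0.04(2200) − 3.5(13.5) = 44 − 11.2896 + 88 − 47.25 = 73.4604.
∂Q_d/∂p = −2·0.09·p = -2.016, so E_p = -2.016·(11.2/73.4604) ≈ -0.307.
|E_p| < 1: demand is inelastic.

-0.307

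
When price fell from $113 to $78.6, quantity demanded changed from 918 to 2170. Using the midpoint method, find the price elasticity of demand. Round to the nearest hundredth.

-2.26

%ΔQ = (2170 − 918)/[(918 + 2170)/2] = 1252/1544 ≈ 0.8109.
%ΔP = (78.6 − 113)/[(113 + 78.6)/2] = -34.4/95.8 ≈ -0.3591.
Arc elasticity E = %ΔQ/%ΔP ≈ 0.8109/-0.3591 ≈ -2.26.
|E| > 1: demand is elastic over this range.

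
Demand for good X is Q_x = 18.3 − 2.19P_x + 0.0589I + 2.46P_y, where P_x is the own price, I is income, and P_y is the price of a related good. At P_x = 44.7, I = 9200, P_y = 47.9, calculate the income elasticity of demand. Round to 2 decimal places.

0.93

Q_x = 18.3 − 2.19(44.7) + 0.0589(9200) + 2.46(47.9) = 18.3 − 97.893 + 541.88 + 117.834 = 580.121.
∂Q_x/∂I = +0.0589, so E_I = 0.0589·(9200/580.121) ≈ 0.93.
E_I ∈ (0,1): normal good (necessity).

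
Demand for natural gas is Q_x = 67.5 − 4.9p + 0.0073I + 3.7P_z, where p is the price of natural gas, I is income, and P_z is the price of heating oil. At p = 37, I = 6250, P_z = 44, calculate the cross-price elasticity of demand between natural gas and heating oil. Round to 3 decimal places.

1.720

At the given point, Q_x = 67.5 − 4.9(37) + 0.0073(6250) + 3.7(44) = 67.5 − 181.3 + 45.625 + 162.8 = 94.625.
∂Q_x/∂P_z = +3.7, so E_xy = 3.7·(44/94.625) ≈ 1.720.
E_xy > 0: the goods are substitutes.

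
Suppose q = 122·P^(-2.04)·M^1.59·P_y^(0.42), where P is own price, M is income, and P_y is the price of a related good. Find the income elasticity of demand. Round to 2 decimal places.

For a Cobb–Douglas (constant-elasticity) form q = A·M^α·…, the elasticity with respect to M equals the exponent α at every point.
Here the exponent on M is 1.59, so the income elasticity of demand is 1.59.

1.59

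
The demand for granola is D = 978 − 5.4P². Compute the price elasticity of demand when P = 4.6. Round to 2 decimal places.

-0.26

At P = 4.6, D = 863.736.
dD/dP = −2·5.4·P = −49.68.
Point elasticity E = (dD/dP)·(P/D) = -49.68 × 4.6/863.736 ≈ -0.26.
|E| < 1, so demand is inelastic at this price.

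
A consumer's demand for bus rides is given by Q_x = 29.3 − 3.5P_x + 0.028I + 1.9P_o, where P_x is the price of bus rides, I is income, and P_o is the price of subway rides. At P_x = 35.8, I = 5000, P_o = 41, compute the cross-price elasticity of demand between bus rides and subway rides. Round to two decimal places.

0.64

At the given point, Q_x = 29.3 − 3.5(35.8) + 0.028(5000) + 1.9(41) = 29.3 − 125.3 + 140 + 77.9 = 121.9.
∂Q_x/∂P_o = +1.9, so E_xy = 1.9·(41/121.9) ≈ 0.64.
E_xy > 0: the goods are substitutes.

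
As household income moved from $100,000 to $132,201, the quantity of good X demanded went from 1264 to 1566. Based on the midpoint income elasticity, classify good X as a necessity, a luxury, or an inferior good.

necessity

%ΔQ = (1566 − 1264)/[(1264+1566)/2] = 302/1415 ≈ 0.2134.
%ΔI = (132,201 − 100,000)/[(100,000+132,201)/2] = 32201/116100.5 ≈ 0.2774.
E_I = %ΔQ/%ΔI ≈ 0.770.
E_I ∈ (0,1): normal good (necessity).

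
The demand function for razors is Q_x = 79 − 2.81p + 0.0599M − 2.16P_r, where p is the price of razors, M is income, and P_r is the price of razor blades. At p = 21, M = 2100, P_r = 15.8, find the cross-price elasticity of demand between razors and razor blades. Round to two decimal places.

-0.31

Substituting, Q_x = 79 − 2.81(21) + 0.0599(2100) − 2.16(15.8) = 79 − 59.01 + 125.79 − 34.128 = 111.652.
∂Q_x/∂P_r = −2.16, so E_xy = -2.16·(15.8/111.652) ≈ -0.31.
E_xy < 0: the goods are complements.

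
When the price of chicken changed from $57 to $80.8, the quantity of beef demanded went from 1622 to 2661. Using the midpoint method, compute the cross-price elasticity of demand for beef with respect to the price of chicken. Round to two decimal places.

1.40

%ΔQ_x = (2661 − 1622)/[(1622+2661)/2] = 1039/2141.5 ≈ 0.4852.
%ΔP_y = (80.8 − 57)/[(57+80.8)/2] ≈ 0.3454.
E_xy = 0.4852/0.3454 ≈ 1.40.
E_xy > 0, so beef and chicken are substitutes.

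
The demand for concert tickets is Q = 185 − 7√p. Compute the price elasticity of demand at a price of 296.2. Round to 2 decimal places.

At p = 296.2, Q = 64.5268.
dQ/dp = −7/(2√p) = −7/(2·17.2105).
Point elasticity E = (dQ/dp)·(p/Q) = -0.2034 × 296.2/64.5268 ≈ -0.93.
|E| < 1, so demand is inelastic at this price.

-0.93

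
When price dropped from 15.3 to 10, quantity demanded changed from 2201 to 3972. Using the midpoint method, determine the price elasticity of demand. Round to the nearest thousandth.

-1.370

%Δq = (3972 − 2201)/[(2201 + 3972)/2] = 1771/3086.5 ≈ 0.5738.
%Δp = (10 − 15.3)/[(15.3 + 10)/2] = -5.3/12.65 ≈ -0.4190.
Arc elasticity E = %Δq/%Δp ≈ 0.5738/-0.4190 ≈ -1.370.
|E| > 1: demand is elastic over this range.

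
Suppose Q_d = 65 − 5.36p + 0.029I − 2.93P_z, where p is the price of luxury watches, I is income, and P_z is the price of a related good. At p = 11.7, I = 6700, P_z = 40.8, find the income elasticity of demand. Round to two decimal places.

First evaluate Q_d: 65 − 5.36(11.7) + 0.029(6700) − 2.93(40.8) = 65 − 62.712 + 194.3 − 119.544 = 77.044.
∂Q_d/∂I = +0.029, so E_I = 0.029·(6700/77.044) ≈ 2.52.
E_I > 1: normal good (luxury).

2.52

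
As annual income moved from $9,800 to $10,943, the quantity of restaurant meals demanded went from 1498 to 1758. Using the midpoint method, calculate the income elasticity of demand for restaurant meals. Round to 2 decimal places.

%ΔQ = (1758 − 1498)/[(1498+1758)/2] = 260/1628 ≈ 0.1597.
%ΔI = (10,943 − 9,800)/[(9,800+10,943)/2] = 1143/10371.5 ≈ 0.1102.
E_I = %ΔQ/%ΔI ≈ 1.45.
E_I > 1: normal good (luxury).

1.45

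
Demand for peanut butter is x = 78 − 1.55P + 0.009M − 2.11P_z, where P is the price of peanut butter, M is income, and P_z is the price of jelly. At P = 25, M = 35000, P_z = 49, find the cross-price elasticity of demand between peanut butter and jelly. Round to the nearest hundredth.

At the given point, x = 78 − 1.55(25) + 0.009(35000) − 2.11(49) = 78 − 38.75 + 315 − 103.39 = 250.86.
∂x/∂P_z = −2.11, so E_xy = -2.11·(49/250.86) ≈ -0.41.
E_xy < 0: the goods are complements.

-0.41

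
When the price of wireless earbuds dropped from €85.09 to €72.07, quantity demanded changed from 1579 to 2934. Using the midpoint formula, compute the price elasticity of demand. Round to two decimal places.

-3.62

%Δq = (2934 − 1579)/[(1579 + 2934)/2] = 1355/2256.5 ≈ 0.6005.
%ΔP = (72.07 − 85.09)/[(85.09 + 72.07)/2] = -13.02/78.58 ≈ -0.1657.
Arc elasticity E = %Δq/%ΔP ≈ 0.6005/-0.1657 ≈ -3.62.
|E| > 1: demand is elastic over this range.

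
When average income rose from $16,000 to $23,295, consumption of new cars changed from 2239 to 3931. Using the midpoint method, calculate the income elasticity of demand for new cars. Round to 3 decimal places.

%ΔQ = (3931 − 2239)/[(2239+3931)/2] = 1692/3085 ≈ 0.5485.
%ΔI = (23,295 − 16,000)/[(16,000+23,295)/2] = 7295/19647.5 ≈ 0.3713.
E_I = %ΔQ/%ΔI ≈ 1.477.
E_I > 1: normal good (luxury).

1.477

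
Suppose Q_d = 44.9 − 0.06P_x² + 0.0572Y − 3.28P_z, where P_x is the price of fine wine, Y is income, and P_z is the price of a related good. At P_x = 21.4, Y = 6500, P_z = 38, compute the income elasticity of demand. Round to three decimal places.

First evaluate Q_d: 44.9 − 0.06(21.4)² + 0.0572(6500) − 3.28(38) = 44.9 − 27.4776 + 371.8 − 124.64 = 264.5824.
∂Q_d/∂Y = +0.0572, so E_I = 0.0572·(6500/264.5824) ≈ 1.405.
E_I > 1: normal good (luxury).

1.405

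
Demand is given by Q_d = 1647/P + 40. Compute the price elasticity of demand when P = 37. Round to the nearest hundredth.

At P = 37, Q_d = 84.5135.
dQ_d/dP = −1647/P² = −1.2031.
Point elasticity E = (dQ_d/dP)·(P/Q_d) = -1.2031 × 37/84.5135 ≈ -0.53.
|E| < 1, so demand is inelastic at this price.

-0.53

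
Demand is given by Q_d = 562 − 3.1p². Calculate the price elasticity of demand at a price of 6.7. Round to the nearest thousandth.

-0.658

At p = 6.7, Q_d = 422.841.
dQ_d/dp = −2·3.1·p = −41.54.
Point elasticity E = (dQ_d/dp)·(p/Q_d) = -41.54 × 6.7/422.841 ≈ -0.658.
|E| < 1, so demand is inelastic at this price.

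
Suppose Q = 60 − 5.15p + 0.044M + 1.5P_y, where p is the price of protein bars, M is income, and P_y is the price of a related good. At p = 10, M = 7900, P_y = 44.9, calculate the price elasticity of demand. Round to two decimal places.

Evaluating quantity at (p, M, P_y) gives Q = 60 − 5.15(10) + 0.044(7900) + 1.5(44.9) = 60 − 51.5 + 347.6 + 67.35 = 423.45.
∂Q/∂p = −5.15, so E_p = (−5.15)·(10/423.45) ≈ -0.12.
|E_p| < 1: demand is inelastic.

-0.12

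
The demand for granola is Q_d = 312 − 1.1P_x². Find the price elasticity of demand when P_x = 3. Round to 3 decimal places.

-0.066

At P_x = 3, Q_d = 302.1.
dQ_d/dP_x = −2·1.1·P_x = −6.6.
Point elasticity E = (dQ_d/dP_x)·(P_x/Q_d) = -6.6 × 3/302.1 ≈ -0.066.
|E| < 1, so demand is inelastic at this price.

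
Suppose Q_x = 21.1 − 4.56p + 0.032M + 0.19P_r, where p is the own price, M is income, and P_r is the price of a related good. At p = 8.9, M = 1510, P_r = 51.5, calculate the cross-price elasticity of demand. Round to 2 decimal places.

0.25

At the given point, Q_x = 21.1 − 4.56(8.9) + 0.032(1510) + 0.19(51.5) = 21.1 − 40.584 + 48.32 + 9.785 = 38.621.
∂Q_x/∂P_r = +0.19, so E_xy = 0.19·(51.5/38.621) ≈ 0.25.
E_xy > 0: the goods are substitutes.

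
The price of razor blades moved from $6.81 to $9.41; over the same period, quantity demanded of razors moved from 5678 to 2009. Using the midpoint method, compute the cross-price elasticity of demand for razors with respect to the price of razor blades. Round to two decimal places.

-2.98

%ΔQ_x = (2009 − 5678)/[(5678+2009)/2] = -3669/3843.5 ≈ -0.9546.
%ΔP_y = (9.41 − 6.81)/[(6.81+9.41)/2] ≈ 0.3206.
E_xy = -0.9546/0.3206 ≈ -2.98.
E_xy < 0, so razors and razor blades are complements.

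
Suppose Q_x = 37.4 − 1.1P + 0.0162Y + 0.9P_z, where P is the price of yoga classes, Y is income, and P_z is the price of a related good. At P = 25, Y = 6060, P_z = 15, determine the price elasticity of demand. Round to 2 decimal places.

-0.23

Evaluating quantity at (P, Y, P_z) gives Q_x = 37.4 − 1.1(25) + 0.0162(6060) + 0.9(15) = 37.4 − 27.5 + 98.172 + 13.5 = 121.572.
∂Q_x/∂P = −1.1, so E_p = (−1.1)·(25/121.572) ≈ -0.23.
|E_p| < 1: demand is inelastic.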